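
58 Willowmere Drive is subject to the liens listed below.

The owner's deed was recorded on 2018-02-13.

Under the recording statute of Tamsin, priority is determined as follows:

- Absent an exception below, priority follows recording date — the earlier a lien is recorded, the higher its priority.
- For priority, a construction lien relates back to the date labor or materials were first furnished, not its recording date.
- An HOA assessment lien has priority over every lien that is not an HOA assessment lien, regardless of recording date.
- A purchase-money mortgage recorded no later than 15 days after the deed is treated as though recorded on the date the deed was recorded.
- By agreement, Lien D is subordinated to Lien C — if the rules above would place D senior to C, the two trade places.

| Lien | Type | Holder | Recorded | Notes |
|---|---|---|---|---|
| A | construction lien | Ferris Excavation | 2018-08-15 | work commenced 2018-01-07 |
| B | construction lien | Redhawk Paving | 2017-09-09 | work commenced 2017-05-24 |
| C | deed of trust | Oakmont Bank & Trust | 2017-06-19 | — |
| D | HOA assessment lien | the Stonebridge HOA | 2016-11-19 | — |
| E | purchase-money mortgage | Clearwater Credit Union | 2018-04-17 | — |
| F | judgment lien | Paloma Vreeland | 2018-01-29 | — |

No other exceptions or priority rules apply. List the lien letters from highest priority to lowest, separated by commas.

Adjusting effective dates: A relates back to 2018-01-07 (work commenced); B relates back to 2017-05-24 (work commenced); E was recorded 63 days after the deed — beyond 15 days — so no relation-back applies.
D is an HOA assessment lien, so it outranks all other liens regardless of date.
Remaining liens by effective date: B (2017-05-24), C (2017-06-19), A (2018-01-07), F (2018-01-29), E (2018-04-17).
Because D would otherwise rank above C, the subordination swaps them.

C, B, D, A, F, E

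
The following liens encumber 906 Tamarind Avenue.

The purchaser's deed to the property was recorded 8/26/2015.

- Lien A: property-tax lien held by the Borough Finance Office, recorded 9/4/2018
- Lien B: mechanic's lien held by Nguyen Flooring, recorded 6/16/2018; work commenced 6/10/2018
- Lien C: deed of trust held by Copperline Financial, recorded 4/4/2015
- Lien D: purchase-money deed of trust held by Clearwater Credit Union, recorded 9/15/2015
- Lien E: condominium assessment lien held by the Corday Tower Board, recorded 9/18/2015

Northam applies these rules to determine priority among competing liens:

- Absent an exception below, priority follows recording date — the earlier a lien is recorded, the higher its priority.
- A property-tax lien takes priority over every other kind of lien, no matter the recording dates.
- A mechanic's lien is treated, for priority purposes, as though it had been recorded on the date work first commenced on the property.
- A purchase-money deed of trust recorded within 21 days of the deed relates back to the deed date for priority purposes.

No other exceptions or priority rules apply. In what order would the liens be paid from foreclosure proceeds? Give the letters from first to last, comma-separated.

Effective dates: B is treated as recorded 6/10/2018, the work-commencement date; D's effective date is the deed date, 8/26/2015.
A is a property-tax lien, so it outranks all other liens regardless of date.
Among the remaining liens, by effective date: C (4/4/2015), D (8/26/2015), E (9/18/2015), B (6/10/2018).

A, C, D, E, B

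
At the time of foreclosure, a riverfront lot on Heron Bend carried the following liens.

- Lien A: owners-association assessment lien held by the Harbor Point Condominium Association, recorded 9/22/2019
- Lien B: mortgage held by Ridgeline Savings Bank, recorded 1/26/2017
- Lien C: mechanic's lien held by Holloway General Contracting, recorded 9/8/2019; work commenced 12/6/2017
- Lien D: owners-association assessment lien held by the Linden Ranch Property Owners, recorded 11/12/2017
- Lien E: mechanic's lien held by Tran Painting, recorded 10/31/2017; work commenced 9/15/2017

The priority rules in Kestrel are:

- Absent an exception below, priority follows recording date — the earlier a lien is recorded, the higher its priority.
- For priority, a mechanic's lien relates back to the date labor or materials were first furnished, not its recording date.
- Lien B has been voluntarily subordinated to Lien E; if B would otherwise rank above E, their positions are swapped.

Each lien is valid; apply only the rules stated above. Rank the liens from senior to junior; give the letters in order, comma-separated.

Adjusting effective dates: C relates back to 12/6/2017 (work commenced); E's effective date is 9/15/2017, when work began.
By effective date: B (1/26/2017), E (9/15/2017), D (11/12/2017), C (12/6/2017), A (9/22/2019).
B would otherwise be senior to E, so under the subordination agreement B and E exchange positions.

E, B, D, C, A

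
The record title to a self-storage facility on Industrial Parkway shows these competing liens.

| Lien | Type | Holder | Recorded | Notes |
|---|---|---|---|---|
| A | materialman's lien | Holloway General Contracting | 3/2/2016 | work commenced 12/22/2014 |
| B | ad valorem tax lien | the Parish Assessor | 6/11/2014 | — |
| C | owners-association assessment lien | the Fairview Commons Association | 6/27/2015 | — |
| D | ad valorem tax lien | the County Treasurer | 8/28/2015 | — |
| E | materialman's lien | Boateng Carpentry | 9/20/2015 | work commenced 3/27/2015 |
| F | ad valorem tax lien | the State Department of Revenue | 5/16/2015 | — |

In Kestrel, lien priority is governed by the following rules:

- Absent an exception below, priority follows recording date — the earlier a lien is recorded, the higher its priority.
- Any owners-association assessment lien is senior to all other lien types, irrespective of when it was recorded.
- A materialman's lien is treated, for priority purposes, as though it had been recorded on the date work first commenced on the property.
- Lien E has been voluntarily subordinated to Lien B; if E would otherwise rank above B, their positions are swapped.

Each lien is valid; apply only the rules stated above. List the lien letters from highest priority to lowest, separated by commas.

Effective dates after the stated exceptions: A relates back to 12/22/2014 (work commenced); E relates back to 3/27/2015 (work commenced).
C is an owners-association assessment lien, so it outranks all other liens regardless of date.
Among the remaining liens, by effective date: B (6/11/2014), A (12/22/2014), E (3/27/2015), F (5/16/2015), D (8/28/2015).
E is already junior to B, so the subordination agreement changes nothing.

C, B, A, E, F, D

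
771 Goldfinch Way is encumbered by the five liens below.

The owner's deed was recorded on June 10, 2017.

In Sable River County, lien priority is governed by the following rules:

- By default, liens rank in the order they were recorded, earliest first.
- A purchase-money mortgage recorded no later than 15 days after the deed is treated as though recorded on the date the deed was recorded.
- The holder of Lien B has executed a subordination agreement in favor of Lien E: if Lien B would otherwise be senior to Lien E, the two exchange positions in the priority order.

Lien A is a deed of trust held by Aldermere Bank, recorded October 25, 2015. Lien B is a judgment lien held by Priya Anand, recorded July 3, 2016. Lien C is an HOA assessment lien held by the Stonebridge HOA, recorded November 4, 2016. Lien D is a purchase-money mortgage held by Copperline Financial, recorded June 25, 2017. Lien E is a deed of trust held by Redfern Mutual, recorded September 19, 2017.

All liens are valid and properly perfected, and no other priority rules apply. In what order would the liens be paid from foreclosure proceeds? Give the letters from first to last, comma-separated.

Effective dates: D was recorded within the 15-day window, so its effective date is the deed date June 10, 2017.
Sorted by effective date: A (October 25, 2015), B (July 3, 2016), C (November 4, 2016), D (June 10, 2017), E (September 19, 2017).
Because B would otherwise rank above E, the subordination swaps them.

A, E, C, D, B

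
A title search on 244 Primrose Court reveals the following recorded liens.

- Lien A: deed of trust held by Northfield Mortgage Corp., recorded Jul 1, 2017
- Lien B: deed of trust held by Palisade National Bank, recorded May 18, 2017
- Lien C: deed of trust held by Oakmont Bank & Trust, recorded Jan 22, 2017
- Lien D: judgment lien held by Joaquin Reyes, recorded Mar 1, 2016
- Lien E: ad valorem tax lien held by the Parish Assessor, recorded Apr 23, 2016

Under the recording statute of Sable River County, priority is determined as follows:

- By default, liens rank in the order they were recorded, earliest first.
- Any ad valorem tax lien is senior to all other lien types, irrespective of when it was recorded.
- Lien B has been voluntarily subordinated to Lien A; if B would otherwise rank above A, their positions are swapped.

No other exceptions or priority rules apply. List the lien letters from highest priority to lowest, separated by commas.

E, D, C, A, B

E is an ad valorem tax lien and takes priority over every other lien.
Ordering the rest by effective date: D (Mar 1, 2016), C (Jan 22, 2017), B (May 18, 2017), A (Jul 1, 2017).
Because B would otherwise rank above A, the subordination swaps them.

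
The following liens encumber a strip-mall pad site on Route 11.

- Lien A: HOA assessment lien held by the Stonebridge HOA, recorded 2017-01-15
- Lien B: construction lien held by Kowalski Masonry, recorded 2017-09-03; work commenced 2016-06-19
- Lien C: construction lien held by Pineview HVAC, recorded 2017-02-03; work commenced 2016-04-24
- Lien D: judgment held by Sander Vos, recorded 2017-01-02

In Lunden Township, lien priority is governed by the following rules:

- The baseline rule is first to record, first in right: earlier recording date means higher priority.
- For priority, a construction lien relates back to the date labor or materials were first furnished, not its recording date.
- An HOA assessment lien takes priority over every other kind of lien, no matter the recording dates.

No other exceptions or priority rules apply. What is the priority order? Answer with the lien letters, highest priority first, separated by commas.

First, effective dates: B's effective date is 2016-06-19, when work began; C's effective date is 2016-04-24, when work began.
A is an HOA assessment lien and takes priority over every other lien.
The other liens, earliest effective date first: C (2016-04-24), B (2016-06-19), D (2017-01-02).

A, C, B, D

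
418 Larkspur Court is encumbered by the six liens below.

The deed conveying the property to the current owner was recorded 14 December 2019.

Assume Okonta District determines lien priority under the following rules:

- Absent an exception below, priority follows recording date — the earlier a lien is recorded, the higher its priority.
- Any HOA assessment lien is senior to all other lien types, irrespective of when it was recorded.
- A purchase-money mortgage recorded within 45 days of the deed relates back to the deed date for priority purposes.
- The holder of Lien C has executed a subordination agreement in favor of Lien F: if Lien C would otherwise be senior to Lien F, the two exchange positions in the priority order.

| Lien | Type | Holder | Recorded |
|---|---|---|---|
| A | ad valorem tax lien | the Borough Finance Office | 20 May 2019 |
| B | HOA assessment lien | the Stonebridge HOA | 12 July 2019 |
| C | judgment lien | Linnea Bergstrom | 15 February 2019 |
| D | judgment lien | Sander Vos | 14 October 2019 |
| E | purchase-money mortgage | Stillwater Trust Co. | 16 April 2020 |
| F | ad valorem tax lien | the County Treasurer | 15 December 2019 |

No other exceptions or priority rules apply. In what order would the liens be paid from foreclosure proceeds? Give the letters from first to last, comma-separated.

First, effective dates: E missed the 45-day window (124 days after the deed), so its recording date stands.
B, as an HOA assessment lien, has superpriority and ranks first.
Ordering the rest by effective date: C (15 February 2019), A (20 May 2019), D (14 October 2019), F (15 December 2019), E (16 April 2020).
C would otherwise be senior to F, so under the subordination agreement C and F exchange positions.

B, F, A, D, C, E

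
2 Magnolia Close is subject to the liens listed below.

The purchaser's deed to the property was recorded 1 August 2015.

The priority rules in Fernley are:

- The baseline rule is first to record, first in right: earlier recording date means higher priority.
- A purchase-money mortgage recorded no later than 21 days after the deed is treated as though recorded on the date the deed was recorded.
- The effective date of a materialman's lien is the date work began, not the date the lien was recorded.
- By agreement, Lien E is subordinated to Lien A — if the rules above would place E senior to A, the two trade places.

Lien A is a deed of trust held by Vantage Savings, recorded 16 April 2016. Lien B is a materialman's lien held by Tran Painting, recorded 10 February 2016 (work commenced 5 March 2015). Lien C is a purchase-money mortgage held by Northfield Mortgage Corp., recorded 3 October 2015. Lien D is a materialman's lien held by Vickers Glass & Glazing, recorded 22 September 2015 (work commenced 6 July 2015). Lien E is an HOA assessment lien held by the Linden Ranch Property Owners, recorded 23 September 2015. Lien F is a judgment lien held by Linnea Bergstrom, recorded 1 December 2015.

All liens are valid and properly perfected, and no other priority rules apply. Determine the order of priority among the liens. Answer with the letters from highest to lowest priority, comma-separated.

B, D, A, C, F, E

Adjusting effective dates: B relates back to 5 March 2015 (work commenced); C missed the 21-day window (63 days after the deed), so its recording date stands; D relates back to 6 July 2015 (work commenced).
Ordering by effective date: B (5 March 2015), D (6 July 2015), E (23 September 2015), C (3 October 2015), F (1 December 2015), A (16 April 2016).
The subordination applies — E was senior to A — so E and A swap.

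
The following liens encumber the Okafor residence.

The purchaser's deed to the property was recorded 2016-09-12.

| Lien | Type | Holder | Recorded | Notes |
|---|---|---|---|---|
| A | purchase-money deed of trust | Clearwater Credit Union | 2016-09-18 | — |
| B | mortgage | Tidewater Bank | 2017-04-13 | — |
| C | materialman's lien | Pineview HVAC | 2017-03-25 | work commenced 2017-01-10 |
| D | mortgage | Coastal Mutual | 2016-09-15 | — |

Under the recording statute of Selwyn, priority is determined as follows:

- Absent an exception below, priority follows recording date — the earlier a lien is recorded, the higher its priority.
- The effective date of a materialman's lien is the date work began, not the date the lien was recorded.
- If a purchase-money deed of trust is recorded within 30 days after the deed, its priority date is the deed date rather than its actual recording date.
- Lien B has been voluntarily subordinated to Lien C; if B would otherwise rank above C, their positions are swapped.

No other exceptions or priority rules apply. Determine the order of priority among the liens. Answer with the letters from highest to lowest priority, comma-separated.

Effective dates: A's effective date is the deed date, 2016-09-12; C is treated as recorded 2017-01-10, the work-commencement date.
By effective date: A (2016-09-12), D (2016-09-15), C (2017-01-10), B (2017-04-13).
B is already junior to C, so the subordination agreement changes nothing.

A, D, C, B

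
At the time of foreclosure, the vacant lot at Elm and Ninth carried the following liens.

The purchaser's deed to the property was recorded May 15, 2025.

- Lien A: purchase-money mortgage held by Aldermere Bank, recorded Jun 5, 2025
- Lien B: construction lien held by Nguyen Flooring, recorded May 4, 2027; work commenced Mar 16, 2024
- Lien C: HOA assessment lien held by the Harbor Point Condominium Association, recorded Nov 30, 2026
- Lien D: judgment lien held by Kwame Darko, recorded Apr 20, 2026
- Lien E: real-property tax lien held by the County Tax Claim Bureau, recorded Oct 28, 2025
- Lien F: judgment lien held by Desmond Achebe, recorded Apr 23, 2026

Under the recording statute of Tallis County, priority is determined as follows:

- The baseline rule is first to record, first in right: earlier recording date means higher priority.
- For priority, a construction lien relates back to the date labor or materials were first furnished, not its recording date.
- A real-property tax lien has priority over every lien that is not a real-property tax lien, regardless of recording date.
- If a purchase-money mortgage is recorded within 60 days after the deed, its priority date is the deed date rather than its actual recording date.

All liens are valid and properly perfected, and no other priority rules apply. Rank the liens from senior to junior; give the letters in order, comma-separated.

E, B, A, D, F, C

Adjusting effective dates: A's effective date is the deed date, May 15, 2025; B is treated as recorded Mar 16, 2024, the work-commencement date.
E is a real-property tax lien and takes priority over every other lien.
Among the remaining liens, by effective date: B (Mar 16, 2024), A (May 15, 2025), D (Apr 20, 2026), F (Apr 23, 2026), C (Nov 30, 2026).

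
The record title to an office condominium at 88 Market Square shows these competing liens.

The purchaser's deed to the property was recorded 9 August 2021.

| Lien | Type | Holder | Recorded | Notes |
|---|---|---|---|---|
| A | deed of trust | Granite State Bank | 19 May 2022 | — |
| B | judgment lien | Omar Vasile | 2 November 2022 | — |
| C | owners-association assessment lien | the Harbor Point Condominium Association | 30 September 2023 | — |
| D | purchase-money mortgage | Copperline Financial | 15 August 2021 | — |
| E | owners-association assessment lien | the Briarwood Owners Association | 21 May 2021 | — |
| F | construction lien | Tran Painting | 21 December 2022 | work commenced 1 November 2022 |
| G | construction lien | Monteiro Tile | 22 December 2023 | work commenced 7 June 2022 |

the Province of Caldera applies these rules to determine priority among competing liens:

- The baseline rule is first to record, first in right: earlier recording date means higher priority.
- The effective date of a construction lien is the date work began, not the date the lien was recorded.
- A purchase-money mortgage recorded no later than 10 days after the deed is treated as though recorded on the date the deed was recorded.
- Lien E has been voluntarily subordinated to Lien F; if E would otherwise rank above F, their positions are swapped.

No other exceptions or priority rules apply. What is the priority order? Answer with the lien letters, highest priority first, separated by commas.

First, effective dates: D relates back to the deed date 9 August 2021; F's effective date is 1 November 2022, when work began; G relates back to 7 June 2022 (work commenced).
Sorted by effective date: E (21 May 2021), D (9 August 2021), A (19 May 2022), G (7 June 2022), F (1 November 2022), B (2 November 2022), C (30 September 2023).
Because E would otherwise rank above F, the subordination swaps them.

F, D, A, G, E, B, C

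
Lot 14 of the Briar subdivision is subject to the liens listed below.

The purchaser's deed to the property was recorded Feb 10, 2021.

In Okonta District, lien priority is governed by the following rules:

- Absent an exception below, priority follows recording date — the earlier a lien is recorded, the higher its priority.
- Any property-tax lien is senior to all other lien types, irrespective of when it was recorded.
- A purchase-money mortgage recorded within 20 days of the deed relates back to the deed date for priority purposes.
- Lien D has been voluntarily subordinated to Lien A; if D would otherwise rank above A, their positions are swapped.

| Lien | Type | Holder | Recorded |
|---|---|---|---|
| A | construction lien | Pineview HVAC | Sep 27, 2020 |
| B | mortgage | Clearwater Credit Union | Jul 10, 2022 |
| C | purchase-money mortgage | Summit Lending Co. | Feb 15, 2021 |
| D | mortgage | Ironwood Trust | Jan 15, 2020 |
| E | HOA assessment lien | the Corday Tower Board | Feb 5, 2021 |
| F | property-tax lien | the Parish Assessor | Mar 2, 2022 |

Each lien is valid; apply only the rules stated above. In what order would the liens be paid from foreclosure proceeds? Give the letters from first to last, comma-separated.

F, A, D, E, C, B

Effective dates after the stated exceptions: C relates back to the deed date Feb 10, 2021.
As a property-tax lien, F is senior to every other lien.
Ordering the rest by effective date: D (Jan 15, 2020), A (Sep 27, 2020), E (Feb 5, 2021), C (Feb 10, 2021), B (Jul 10, 2022).
D is senior to A before the subordination, so the two trade places.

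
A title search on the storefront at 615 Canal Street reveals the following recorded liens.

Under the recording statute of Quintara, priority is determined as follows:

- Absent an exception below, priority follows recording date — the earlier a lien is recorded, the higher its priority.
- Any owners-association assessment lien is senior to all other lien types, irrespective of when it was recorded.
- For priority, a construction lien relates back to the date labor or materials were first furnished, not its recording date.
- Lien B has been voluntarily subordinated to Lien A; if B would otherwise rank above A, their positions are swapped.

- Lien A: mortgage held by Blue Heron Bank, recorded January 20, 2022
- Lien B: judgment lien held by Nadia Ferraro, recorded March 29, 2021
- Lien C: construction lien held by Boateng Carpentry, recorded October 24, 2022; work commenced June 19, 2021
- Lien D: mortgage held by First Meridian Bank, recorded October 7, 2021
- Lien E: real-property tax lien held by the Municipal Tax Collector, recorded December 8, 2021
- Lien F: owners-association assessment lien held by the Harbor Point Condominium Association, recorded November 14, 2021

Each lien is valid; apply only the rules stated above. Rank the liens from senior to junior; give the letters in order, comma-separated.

First, effective dates: C relates back to June 19, 2021 (work commenced).
F, as an owners-association assessment lien, has superpriority and ranks first.
The other liens, earliest effective date first: B (March 29, 2021), C (June 19, 2021), D (October 7, 2021), E (December 8, 2021), A (January 20, 2022).
B is senior to A before the subordination, so the two trade places.

F, A, C, D, E, B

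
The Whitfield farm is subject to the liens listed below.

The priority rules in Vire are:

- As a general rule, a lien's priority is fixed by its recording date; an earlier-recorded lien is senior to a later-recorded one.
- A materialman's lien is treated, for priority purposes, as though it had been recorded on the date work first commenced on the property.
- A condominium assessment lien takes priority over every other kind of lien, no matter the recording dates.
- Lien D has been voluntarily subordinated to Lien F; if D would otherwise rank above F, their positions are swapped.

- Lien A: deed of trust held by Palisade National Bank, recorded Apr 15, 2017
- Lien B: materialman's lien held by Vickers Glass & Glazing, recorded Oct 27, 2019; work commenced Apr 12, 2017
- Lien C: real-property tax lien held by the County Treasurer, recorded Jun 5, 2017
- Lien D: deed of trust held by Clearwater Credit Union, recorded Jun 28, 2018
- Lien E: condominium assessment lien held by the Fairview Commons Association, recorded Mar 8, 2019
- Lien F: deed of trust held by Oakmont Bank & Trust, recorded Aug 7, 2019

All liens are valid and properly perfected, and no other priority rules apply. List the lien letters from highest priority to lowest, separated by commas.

E, B, A, C, F, D

Effective dates: B is treated as recorded Apr 12, 2017, the work-commencement date.
E is a condominium assessment lien and takes priority over every other lien.
The other liens, earliest effective date first: B (Apr 12, 2017), A (Apr 15, 2017), C (Jun 5, 2017), D (Jun 28, 2018), F (Aug 7, 2019).
D would otherwise be senior to F, so under the subordination agreement D and F exchange positions.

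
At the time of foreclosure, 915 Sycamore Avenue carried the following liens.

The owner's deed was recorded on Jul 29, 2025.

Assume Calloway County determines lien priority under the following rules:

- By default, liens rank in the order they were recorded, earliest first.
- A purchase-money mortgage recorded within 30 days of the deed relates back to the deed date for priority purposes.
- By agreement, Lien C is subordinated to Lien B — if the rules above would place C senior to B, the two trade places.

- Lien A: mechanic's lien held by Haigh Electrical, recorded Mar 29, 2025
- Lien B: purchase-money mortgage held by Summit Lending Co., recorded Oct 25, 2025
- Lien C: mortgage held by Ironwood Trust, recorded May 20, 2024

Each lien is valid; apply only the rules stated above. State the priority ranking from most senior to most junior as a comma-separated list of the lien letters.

Effective dates: B was recorded 88 days after the deed, outside the 30-day window, so it keeps its recording date.
Sorted by effective date: C (May 20, 2024), A (Mar 29, 2025), B (Oct 25, 2025).
The subordination applies — C was senior to B — so C and B swap.

B, A, C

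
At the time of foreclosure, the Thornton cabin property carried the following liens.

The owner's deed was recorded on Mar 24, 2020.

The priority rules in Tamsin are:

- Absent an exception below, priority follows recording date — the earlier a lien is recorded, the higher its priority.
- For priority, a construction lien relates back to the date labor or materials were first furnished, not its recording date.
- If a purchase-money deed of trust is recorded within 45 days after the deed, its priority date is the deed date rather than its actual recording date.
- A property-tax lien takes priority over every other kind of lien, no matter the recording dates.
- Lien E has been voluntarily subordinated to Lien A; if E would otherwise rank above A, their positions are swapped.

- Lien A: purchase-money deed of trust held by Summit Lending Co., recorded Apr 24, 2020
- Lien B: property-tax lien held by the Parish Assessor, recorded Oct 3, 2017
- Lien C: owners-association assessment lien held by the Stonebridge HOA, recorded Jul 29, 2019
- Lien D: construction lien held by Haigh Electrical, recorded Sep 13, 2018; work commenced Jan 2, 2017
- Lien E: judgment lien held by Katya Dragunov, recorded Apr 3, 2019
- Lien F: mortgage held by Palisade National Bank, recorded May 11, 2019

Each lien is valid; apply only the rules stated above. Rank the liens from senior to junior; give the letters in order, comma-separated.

First, effective dates: A relates back to the deed date Mar 24, 2020; D is treated as recorded Jan 2, 2017, the work-commencement date.
B is a property-tax lien and takes priority over every other lien.
Among the remaining liens, by effective date: D (Jan 2, 2017), E (Apr 3, 2019), F (May 11, 2019), C (Jul 29, 2019), A (Mar 24, 2020).
E is senior to A before the subordination, so the two trade places.

B, D, A, F, C, E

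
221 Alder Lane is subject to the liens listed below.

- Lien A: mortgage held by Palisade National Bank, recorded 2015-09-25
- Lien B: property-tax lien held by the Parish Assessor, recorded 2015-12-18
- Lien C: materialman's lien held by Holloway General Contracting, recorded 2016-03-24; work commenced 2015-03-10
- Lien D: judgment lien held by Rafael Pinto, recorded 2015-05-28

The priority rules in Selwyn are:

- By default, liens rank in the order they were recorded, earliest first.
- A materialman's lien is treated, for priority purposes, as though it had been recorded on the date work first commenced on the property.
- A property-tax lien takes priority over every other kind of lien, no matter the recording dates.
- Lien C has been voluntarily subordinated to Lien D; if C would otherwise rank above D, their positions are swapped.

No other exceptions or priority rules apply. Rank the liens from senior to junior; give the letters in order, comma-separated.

B, D, C, A

First, effective dates: C is treated as recorded 2015-03-10, the work-commencement date.
B is a property-tax lien, so it outranks all other liens regardless of date.
The other liens, earliest effective date first: C (2015-03-10), D (2015-05-28), A (2015-09-25).
Because C would otherwise rank above D, the subordination swaps them.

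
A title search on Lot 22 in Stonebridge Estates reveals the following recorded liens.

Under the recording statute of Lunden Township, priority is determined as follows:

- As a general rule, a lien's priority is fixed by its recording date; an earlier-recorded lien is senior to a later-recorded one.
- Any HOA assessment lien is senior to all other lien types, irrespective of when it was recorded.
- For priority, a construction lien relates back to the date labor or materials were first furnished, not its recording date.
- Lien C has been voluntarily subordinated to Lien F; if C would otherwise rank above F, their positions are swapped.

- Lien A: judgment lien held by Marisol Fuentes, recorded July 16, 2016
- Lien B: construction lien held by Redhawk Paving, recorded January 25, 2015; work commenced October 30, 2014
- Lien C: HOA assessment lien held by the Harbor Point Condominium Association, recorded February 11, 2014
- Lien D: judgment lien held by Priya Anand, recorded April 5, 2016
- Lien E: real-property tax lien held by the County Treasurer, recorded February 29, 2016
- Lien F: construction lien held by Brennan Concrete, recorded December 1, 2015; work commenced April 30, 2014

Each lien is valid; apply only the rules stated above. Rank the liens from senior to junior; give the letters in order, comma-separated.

First, effective dates: B's effective date is October 30, 2014, when work began; F relates back to April 30, 2014 (work commenced).
C is an HOA assessment lien, so it outranks all other liens regardless of date.
Ordering the rest by effective date: F (April 30, 2014), B (October 30, 2014), E (February 29, 2016), D (April 5, 2016), A (July 16, 2016).
C is senior to F before the subordination, so the two trade places.

F, C, B, E, D, A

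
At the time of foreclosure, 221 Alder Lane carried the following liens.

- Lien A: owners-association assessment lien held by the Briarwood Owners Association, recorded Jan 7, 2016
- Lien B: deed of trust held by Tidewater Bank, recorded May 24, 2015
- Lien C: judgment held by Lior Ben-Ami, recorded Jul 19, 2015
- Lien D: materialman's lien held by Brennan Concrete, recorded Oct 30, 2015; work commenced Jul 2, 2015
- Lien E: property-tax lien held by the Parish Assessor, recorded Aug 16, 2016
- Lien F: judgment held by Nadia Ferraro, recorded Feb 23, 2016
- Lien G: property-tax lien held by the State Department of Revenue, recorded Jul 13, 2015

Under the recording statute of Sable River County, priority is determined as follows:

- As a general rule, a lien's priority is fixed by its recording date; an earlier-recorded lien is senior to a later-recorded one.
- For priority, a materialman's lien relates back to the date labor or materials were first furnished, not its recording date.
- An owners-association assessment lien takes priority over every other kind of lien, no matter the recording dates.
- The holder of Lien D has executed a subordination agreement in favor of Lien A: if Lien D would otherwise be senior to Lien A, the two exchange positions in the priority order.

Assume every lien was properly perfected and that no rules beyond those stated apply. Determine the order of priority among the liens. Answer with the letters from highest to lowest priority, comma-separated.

A, B, D, G, C, F, E

Effective dates: D is treated as recorded Jul 2, 2015, the work-commencement date.
A, as an owners-association assessment lien, has superpriority and ranks first.
Remaining liens by effective date: B (May 24, 2015), D (Jul 2, 2015), G (Jul 13, 2015), C (Jul 19, 2015), F (Feb 23, 2016), E (Aug 16, 2016).
D is already junior to A, so the subordination agreement changes nothing.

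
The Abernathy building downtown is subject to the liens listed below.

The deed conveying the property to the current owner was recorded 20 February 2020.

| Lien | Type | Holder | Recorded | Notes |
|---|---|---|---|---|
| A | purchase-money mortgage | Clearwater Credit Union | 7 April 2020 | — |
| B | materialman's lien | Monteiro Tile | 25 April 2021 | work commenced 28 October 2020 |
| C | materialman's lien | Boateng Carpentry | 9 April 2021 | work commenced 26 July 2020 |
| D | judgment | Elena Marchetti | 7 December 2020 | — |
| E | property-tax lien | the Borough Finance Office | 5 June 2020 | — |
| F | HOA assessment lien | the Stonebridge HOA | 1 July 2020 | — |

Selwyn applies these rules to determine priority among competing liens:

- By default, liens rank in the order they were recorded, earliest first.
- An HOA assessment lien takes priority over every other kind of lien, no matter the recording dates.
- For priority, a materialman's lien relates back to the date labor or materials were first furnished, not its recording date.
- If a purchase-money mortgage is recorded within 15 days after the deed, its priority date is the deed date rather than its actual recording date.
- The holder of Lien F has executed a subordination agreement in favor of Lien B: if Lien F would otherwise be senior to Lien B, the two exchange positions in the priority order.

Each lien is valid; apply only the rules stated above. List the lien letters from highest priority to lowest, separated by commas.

B, A, E, C, F, D

Adjusting effective dates: A missed the 15-day window (47 days after the deed), so its recording date stands; B relates back to 28 October 2020 (work commenced); C's effective date is 26 July 2020, when work began.
F is an HOA assessment lien, so it outranks all other liens regardless of date.
The other liens, earliest effective date first: A (7 April 2020), E (5 June 2020), C (26 July 2020), B (28 October 2020), D (7 December 2020).
F is senior to B before the subordination, so the two trade places.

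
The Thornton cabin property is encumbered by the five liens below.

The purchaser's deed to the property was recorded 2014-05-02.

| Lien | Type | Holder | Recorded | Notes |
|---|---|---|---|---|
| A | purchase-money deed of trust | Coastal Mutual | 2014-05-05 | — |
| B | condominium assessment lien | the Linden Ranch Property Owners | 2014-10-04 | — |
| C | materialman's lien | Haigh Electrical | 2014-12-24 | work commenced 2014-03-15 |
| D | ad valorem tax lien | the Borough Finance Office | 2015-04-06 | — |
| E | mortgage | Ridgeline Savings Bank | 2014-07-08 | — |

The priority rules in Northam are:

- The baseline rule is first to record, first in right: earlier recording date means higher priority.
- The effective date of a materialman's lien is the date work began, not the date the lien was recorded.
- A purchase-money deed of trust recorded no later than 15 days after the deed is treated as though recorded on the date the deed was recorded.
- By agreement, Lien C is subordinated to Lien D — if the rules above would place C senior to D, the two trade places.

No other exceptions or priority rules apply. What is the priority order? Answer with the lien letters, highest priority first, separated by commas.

Effective dates after the stated exceptions: A's effective date is the deed date, 2014-05-02; C's effective date is 2014-03-15, when work began.
Ordering by effective date: C (2014-03-15), A (2014-05-02), E (2014-07-08), B (2014-10-04), D (2015-04-06).
C is senior to D before the subordination, so the two trade places.

D, A, E, B, C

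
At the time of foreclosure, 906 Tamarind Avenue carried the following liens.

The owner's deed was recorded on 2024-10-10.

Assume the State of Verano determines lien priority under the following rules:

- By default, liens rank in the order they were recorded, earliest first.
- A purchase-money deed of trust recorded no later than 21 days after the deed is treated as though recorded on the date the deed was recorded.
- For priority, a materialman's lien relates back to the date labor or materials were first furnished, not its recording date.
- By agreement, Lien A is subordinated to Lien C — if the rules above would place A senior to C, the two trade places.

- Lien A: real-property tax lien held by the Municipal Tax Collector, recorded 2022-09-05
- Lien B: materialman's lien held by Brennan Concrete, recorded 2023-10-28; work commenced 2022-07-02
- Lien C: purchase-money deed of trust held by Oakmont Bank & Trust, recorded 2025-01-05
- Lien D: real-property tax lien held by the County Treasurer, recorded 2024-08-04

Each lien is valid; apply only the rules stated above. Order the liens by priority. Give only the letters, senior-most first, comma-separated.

B, C, D, A

Effective dates after the stated exceptions: B relates back to 2022-07-02 (work commenced); C was recorded 87 days after the deed, outside the 21-day window, so it keeps its recording date.
Ordering by effective date: B (2022-07-02), A (2022-09-05), D (2024-08-04), C (2025-01-05).
Because A would otherwise rank above C, the subordination swaps them.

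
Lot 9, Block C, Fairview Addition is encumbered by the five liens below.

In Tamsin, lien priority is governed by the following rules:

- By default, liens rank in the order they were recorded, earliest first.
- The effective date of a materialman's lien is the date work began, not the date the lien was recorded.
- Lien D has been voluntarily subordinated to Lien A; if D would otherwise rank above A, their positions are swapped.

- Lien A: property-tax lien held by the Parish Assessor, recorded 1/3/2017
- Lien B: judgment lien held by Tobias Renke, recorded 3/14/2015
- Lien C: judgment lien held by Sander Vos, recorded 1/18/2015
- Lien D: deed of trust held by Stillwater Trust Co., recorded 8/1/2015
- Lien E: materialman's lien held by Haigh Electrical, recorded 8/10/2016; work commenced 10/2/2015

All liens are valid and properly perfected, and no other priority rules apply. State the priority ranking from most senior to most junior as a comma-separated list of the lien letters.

Effective dates: E relates back to 10/2/2015 (work commenced).
By effective date: C (1/18/2015), B (3/14/2015), D (8/1/2015), E (10/2/2015), A (1/3/2017).
D would otherwise be senior to A, so under the subordination agreement D and A exchange positions.

C, B, A, E, D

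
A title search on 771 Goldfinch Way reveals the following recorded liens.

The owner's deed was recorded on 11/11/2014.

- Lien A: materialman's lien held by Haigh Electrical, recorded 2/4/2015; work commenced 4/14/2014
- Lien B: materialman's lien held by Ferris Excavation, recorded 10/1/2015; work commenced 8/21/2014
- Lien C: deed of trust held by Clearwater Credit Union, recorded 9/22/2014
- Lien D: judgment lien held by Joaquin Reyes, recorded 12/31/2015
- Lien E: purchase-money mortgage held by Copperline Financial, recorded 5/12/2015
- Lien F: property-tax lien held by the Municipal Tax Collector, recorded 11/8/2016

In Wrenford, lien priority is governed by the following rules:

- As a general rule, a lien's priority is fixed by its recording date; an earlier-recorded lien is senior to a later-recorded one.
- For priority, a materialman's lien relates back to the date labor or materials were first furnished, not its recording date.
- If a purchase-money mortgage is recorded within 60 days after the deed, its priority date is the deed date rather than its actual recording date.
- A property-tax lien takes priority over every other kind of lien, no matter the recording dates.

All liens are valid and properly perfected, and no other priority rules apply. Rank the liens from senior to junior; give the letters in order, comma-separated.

F, A, B, C, E, D

Adjusting effective dates: A is treated as recorded 4/14/2014, the work-commencement date; B is treated as recorded 8/21/2014, the work-commencement date; E was recorded 182 days after the deed — beyond 60 days — so no relation-back applies.
F is a property-tax lien and takes priority over every other lien.
Remaining liens by effective date: A (4/14/2014), B (8/21/2014), C (9/22/2014), E (5/12/2015), D (12/31/2015).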